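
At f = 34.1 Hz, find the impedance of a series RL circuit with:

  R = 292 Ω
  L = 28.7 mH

Step 1 — Angular frequency: ω = 2π·f = 2π·34.1 = 214.3 rad/s.
Step 2 — Component impedances:
  R: Z = R = 292 Ω
  L: Z = jωL = j·214.3·0.0287 = 0 + j6.149 Ω
Step 3 — Series combination: Z_total = R + L = 292 + j6.149 Ω = 292.1∠1.2° Ω.

Z = 292 + j6.149 Ω = 292.1∠1.2° Ω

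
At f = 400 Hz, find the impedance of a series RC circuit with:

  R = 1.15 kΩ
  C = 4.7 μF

Step 1 — Angular frequency: ω = 2π·f = 2π·400 = 2513 rad/s.
Step 2 — Component impedances:
  R: Z = R = 1150 Ω
  C: Z = 1/(jωC) = -j/(ω·C) = 0 - j84.66 Ω
Step 3 — Series combination: Z_total = R + C = 1150 - j84.66 Ω = 1153∠-4.2° Ω.

Z = 1150 - j84.66 Ω = 1153∠-4.2° Ω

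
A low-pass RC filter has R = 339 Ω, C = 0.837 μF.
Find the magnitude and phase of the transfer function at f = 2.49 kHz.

Step 1 — Angular frequency: ω = 2π·2490 = 1.565e+04 rad/s.
Step 2 — Transfer function: H(jω) = 1/(1 + jωRC).
Step 3 — Denominator: 1 + jωRC = 1 + j·1.565e+04·339·8.37e-07 = 1 + j4.439.
Step 4 — H = 0.04829 - j0.2144.
Step 5 — Magnitude: |H| = 0.2198 (-13.2 dB); phase: φ = -77.3°.

|H| = 0.2198 (-13.2 dB), φ = -77.3°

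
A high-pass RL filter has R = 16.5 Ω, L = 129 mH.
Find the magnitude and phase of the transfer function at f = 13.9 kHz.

Step 1 — Angular frequency: ω = 2π·1.39e+04 = 8.734e+04 rad/s.
Step 2 — Transfer function: H(jω) = jωL/(R + jωL).
Step 3 — Numerator jωL = j·1.127e+04; denominator R + jωL = 16.5 + j1.127e+04.
Step 4 — H = 1 + j0.001465.
Step 5 — Magnitude: |H| = 1 (-0.0 dB); phase: φ = 0.1°.

|H| = 1 (-0.0 dB), φ = 0.1°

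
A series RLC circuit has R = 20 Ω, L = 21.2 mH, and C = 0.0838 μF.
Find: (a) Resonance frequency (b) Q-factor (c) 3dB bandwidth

Step 1 — Resonance condition Im(Z)=0 gives ω₀ = 1/√(LC).
Step 2 — ω₀ = 1/√(0.0212·8.38e-08) = 2.373e+04 rad/s.
Step 3 — f₀ = ω₀/(2π) = 3776 Hz.
Step 4 — Series Q: Q = ω₀L/R = 2.373e+04·0.0212/20 = 25.15.
Step 5 — 3dB bandwidth: Δω = ω₀/Q = 943.4 rad/s; BW = Δω/(2π) = 150.1 Hz.

(a) f₀ = 3776 Hz  (b) Q = 25.15  (c) BW = 150.1 Hz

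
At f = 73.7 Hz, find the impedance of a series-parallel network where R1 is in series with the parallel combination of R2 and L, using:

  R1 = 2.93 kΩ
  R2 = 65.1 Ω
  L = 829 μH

Step 1 — Angular frequency: ω = 2π·f = 2π·73.7 = 463.1 rad/s.
Step 2 — Component impedances:
  R1: Z = R = 2930 Ω
  R2: Z = R = 65.1 Ω
  L: Z = jωL = j·463.1·0.000829 = 0 + j0.3839 Ω
Step 3 — Parallel branch: R2 || L = 1/(1/R2 + 1/L) = 0.002264 + j0.3839 Ω.
Step 4 — Series with R1: Z_total = R1 + (R2 || L) = 2930 + j0.3839 Ω = 2930∠0.0° Ω.

Z = 2930 + j0.3839 Ω = 2930∠0.0° Ω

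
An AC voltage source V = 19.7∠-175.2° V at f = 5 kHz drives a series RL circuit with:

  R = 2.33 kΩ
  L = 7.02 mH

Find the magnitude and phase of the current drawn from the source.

Step 1 — Angular frequency: ω = 2π·f = 2π·5000 = 3.142e+04 rad/s.
Step 2 — Component impedances:
  R: Z = R = 2330 Ω
  L: Z = jωL = j·3.142e+04·0.00702 = 0 + j220.5 Ω
Step 3 — Series combination: Z_total = R + L = 2330 + j220.5 Ω = 2340∠5.4° Ω.
Step 4 — Source phasor: V = 19.7∠-175.2° V = -19.63 - j1.648 V.
Step 5 — Ohm's law: I = V / Z_total = (-19.63 - j1.648) / (2330 + j220.5) = -0.008417 + j8.918e-05 A.
Step 6 — Convert to polar: |I| = 0.008417 A, ∠I = 179.4°.

I = 0.008417∠179.4° A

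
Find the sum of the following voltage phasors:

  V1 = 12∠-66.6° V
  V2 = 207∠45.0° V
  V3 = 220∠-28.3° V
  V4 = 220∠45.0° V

Step 1 — Convert each phasor to rectangular form:
  V1 = 12·(cos(-66.6°) + j·sin(-66.6°)) = 4.766 - j11.01 V
  V2 = 207·(cos(45.0°) + j·sin(45.0°)) = 146.4 + j146.4 V
  V3 = 220·(cos(-28.3°) + j·sin(-28.3°)) = 193.7 - j104.3 V
  V4 = 220·(cos(45.0°) + j·sin(45.0°)) = 155.6 + j155.6 V
Step 2 — Sum components: V_total = 500.4 + j186.6 V.
Step 3 — Convert to polar: |V_total| = 534.1 V, ∠V_total = 20.5°.

V_total = 534.1∠20.5° V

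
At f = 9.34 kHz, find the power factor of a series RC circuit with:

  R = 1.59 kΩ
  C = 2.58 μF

Step 1 — Angular frequency: ω = 2π·f = 2π·9340 = 5.868e+04 rad/s.
Step 2 — Component impedances:
  R: Z = R = 1590 Ω
  C: Z = 1/(jωC) = -j/(ω·C) = 0 - j6.605 Ω
Step 3 — Series combination: Z_total = R + C = 1590 - j6.605 Ω = 1590∠-0.2° Ω.
Step 4 — Power factor: PF = cos(φ) = Re(Z)/|Z| = 1590/1590 = 1.
Step 5 — Type: Im(Z) = -6.605 ⇒ leading (phase φ = -0.2°).

PF = 1 (leading, φ = -0.2°)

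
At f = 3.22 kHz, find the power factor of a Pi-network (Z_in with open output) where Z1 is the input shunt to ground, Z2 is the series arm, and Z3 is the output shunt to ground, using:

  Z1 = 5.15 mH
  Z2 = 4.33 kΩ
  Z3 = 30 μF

Step 1 — Angular frequency: ω = 2π·f = 2π·3220 = 2.023e+04 rad/s.
Step 2 — Component impedances:
  Z1: Z = jωL = j·2.023e+04·0.00515 = 0 + j104.2 Ω
  Z2: Z = R = 4330 Ω
  Z3: Z = 1/(jωC) = -j/(ω·C) = 0 - j1.648 Ω
Step 3 — With open output, the series arm Z2 and the output shunt Z3 appear in series to ground: Z2 + Z3 = 4330 - j1.648 Ω.
Step 4 — Parallel with input shunt Z1: Z_in = Z1 || (Z2 + Z3) = 2.506 + j104.1 Ω = 104.2∠88.6° Ω.
Step 5 — Power factor: PF = cos(φ) = Re(Z)/|Z| = 2.5058/104.16 = 0.02406.
Step 6 — Type: Im(Z) = 104.1 ⇒ lagging (phase φ = 88.6°).

PF = 0.02406 (lagging, φ = 88.6°)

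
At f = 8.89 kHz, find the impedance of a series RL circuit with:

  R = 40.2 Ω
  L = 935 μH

Step 1 — Angular frequency: ω = 2π·f = 2π·8890 = 5.586e+04 rad/s.
Step 2 — Component impedances:
  R: Z = R = 40.2 Ω
  L: Z = jωL = j·5.586e+04·0.000935 = 0 + j52.23 Ω
Step 3 — Series combination: Z_total = R + L = 40.2 + j52.23 Ω = 65.91∠52.4° Ω.

Z = 40.2 + j52.23 Ω = 65.91∠52.4° Ω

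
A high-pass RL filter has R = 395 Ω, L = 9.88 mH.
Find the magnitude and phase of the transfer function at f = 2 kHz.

Step 1 — Angular frequency: ω = 2π·2000 = 1.257e+04 rad/s.
Step 2 — Transfer function: H(jω) = jωL/(R + jωL).
Step 3 — Numerator jωL = j·124.2; denominator R + jωL = 395 + j124.2.
Step 4 — H = 0.08991 + j0.2861.
Step 5 — Magnitude: |H| = 0.2999 (-10.5 dB); phase: φ = 72.6°.

|H| = 0.2999 (-10.5 dB), φ = 72.6°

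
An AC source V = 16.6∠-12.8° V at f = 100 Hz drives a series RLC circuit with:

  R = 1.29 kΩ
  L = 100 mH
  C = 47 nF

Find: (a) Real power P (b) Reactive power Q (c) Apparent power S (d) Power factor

Step 1 — Angular frequency: ω = 2π·f = 2π·100 = 628.3 rad/s.
Step 2 — Component impedances:
  R: Z = R = 1290 Ω
  L: Z = jωL = j·628.3·0.1 = 0 + j62.83 Ω
  C: Z = 1/(jωC) = -j/(ω·C) = 0 - j3.386e+04 Ω
Step 3 — Series combination: Z_total = R + L + C = 1290 - j3.38e+04 Ω = 3.382e+04∠-87.8° Ω.
Step 4 — Source phasor: V = 16.6∠-12.8° V = 16.19 - j3.678 V.
Step 5 — Current: I = V / Z = 0.0001269 + j0.0004741 A = 0.0004908∠75.0° A.
Step 6 — Complex power: S = V·I* = 0.0003107 - j0.008141 VA.
Step 7 — Real power: P = Re(S) = 0.0003107 W.
Step 8 — Reactive power: Q = Im(S) = -0.008141 VAR.
Step 9 — Apparent power: |S| = 0.008147 VA.
Step 10 — Power factor: PF = P/|S| = 0.03814 (leading).

(a) P = 0.0003107 W  (b) Q = -0.008141 VAR  (c) S = 0.008147 VA  (d) PF = 0.03814 (leading)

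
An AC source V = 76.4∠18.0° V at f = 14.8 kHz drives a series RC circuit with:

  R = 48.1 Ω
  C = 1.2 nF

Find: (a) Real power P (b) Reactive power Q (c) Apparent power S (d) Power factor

Step 1 — Angular frequency: ω = 2π·f = 2π·1.48e+04 = 9.299e+04 rad/s.
Step 2 — Component impedances:
  R: Z = R = 48.1 Ω
  C: Z = 1/(jωC) = -j/(ω·C) = 0 - j8961 Ω
Step 3 — Series combination: Z_total = R + C = 48.1 - j8961 Ω = 8962∠-89.7° Ω.
Step 4 — Source phasor: V = 76.4∠18.0° V = 72.66 + j23.61 V.
Step 5 — Current: I = V / Z = -0.002591 + j0.008122 A = 0.008525∠107.7° A.
Step 6 — Complex power: S = V·I* = 0.003496 - j0.6513 VA.
Step 7 — Real power: P = Re(S) = 0.003496 W.
Step 8 — Reactive power: Q = Im(S) = -0.6513 VAR.
Step 9 — Apparent power: |S| = 0.6513 VA.
Step 10 — Power factor: PF = P/|S| = 0.005367 (leading).

(a) P = 0.003496 W  (b) Q = -0.6513 VAR  (c) S = 0.6513 VA  (d) PF = 0.005367 (leading)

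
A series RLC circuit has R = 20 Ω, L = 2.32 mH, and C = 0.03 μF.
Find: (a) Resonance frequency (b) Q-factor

Step 1 — Resonance condition Im(Z)=0 gives ω₀ = 1/√(LC).
Step 2 — ω₀ = 1/√(0.00232·3e-08) = 1.199e+05 rad/s.
Step 3 — f₀ = ω₀/(2π) = 1.908e+04 Hz.
Step 4 — Series Q: Q = ω₀L/R = 1.199e+05·0.00232/20 = 13.9.

(a) f₀ = 1.908e+04 Hz  (b) Q = 13.9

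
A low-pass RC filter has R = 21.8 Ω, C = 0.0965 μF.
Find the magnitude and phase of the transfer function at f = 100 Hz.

Step 1 — Angular frequency: ω = 2π·100 = 628.3 rad/s.
Step 2 — Transfer function: H(jω) = 1/(1 + jωRC).
Step 3 — Denominator: 1 + jωRC = 1 + j·628.3·21.8·9.65e-08 = 1 + j0.001322.
Step 4 — H = 1 - j0.001322.
Step 5 — Magnitude: |H| = 1 (-0.0 dB); phase: φ = -0.1°.

|H| = 1 (-0.0 dB), φ = -0.1°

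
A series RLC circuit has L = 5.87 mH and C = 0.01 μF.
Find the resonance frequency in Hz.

Step 1 — Resonance condition Im(Z)=0 gives ω₀ = 1/√(LC).
Step 2 — ω₀ = 1/√(0.00587·1e-08) = 1.305e+05 rad/s.
Step 3 — f₀ = ω₀/(2π) = 2.077e+04 Hz.

f₀ = 2.077e+04 Hz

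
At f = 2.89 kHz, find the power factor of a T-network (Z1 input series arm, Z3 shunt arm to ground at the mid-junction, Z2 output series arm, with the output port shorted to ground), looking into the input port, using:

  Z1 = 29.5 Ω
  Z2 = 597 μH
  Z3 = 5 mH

Step 1 — Angular frequency: ω = 2π·f = 2π·2890 = 1.816e+04 rad/s.
Step 2 — Component impedances:
  Z1: Z = R = 29.5 Ω
  Z2: Z = jωL = j·1.816e+04·0.000597 = 0 + j10.84 Ω
  Z3: Z = jωL = j·1.816e+04·0.005 = 0 + j90.79 Ω
Step 3 — With the output port shorted to ground, the output series arm Z2 runs from the junction to ground; the shunt arm Z3 also runs from the junction to ground. They appear in parallel: Z3 || Z2 = 0 + j9.684 Ω.
Step 4 — Series with input arm Z1: Z_in = Z1 + (Z3 || Z2) = 29.5 + j9.684 Ω = 31.05∠18.2° Ω.
Step 5 — Power factor: PF = cos(φ) = Re(Z)/|Z| = 29.5/31.05 = 0.9501.
Step 6 — Type: Im(Z) = 9.684 ⇒ lagging (phase φ = 18.2°).

PF = 0.9501 (lagging, φ = 18.2°)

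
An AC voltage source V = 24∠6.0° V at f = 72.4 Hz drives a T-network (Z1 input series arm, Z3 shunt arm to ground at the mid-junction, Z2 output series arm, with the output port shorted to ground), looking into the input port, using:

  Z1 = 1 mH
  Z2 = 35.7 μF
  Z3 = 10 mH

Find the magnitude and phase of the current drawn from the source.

Step 1 — Angular frequency: ω = 2π·f = 2π·72.4 = 454.9 rad/s.
Step 2 — Component impedances:
  Z1: Z = jωL = j·454.9·0.001 = 0 + j0.4549 Ω
  Z2: Z = 1/(jωC) = -j/(ω·C) = 0 - j61.58 Ω
  Z3: Z = jωL = j·454.9·0.01 = 0 + j4.549 Ω
Step 3 — With the output port shorted to ground, the output series arm Z2 runs from the junction to ground; the shunt arm Z3 also runs from the junction to ground. They appear in parallel: Z3 || Z2 = 0 + j4.912 Ω.
Step 4 — Series with input arm Z1: Z_in = Z1 + (Z3 || Z2) = 0 + j5.367 Ω = 5.367∠90.0° Ω.
Step 5 — Source phasor: V = 24∠6.0° V = 23.87 + j2.509 V.
Step 6 — Ohm's law: I = V / Z_total = (23.87 + j2.509) / (0 + j5.367) = 0.4674 - j4.447 A.
Step 7 — Convert to polar: |I| = 4.472 A, ∠I = -84.0°.

I = 4.472∠-84.0° A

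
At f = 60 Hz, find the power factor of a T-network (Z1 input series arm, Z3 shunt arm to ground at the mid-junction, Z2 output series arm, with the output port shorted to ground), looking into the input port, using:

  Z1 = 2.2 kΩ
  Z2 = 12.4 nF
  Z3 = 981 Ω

Step 1 — Angular frequency: ω = 2π·f = 2π·60 = 377 rad/s.
Step 2 — Component impedances:
  Z1: Z = R = 2200 Ω
  Z2: Z = 1/(jωC) = -j/(ω·C) = 0 - j2.139e+05 Ω
  Z3: Z = R = 981 Ω
Step 3 — With the output port shorted to ground, the output series arm Z2 runs from the junction to ground; the shunt arm Z3 also runs from the junction to ground. They appear in parallel: Z3 || Z2 = 981 - j4.499 Ω.
Step 4 — Series with input arm Z1: Z_in = Z1 + (Z3 || Z2) = 3181 - j4.499 Ω = 3181∠-0.1° Ω.
Step 5 — Power factor: PF = cos(φ) = Re(Z)/|Z| = 3181/3181 = 1.
Step 6 — Type: Im(Z) = -4.499 ⇒ leading (phase φ = -0.1°).

PF = 1 (leading, φ = -0.1°)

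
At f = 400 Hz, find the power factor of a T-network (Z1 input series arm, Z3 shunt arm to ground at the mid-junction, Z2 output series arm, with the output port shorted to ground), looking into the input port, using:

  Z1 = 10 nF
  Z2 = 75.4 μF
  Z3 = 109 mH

Step 1 — Angular frequency: ω = 2π·f = 2π·400 = 2513 rad/s.
Step 2 — Component impedances:
  Z1: Z = 1/(jωC) = -j/(ω·C) = 0 - j3.979e+04 Ω
  Z2: Z = 1/(jωC) = -j/(ω·C) = 0 - j5.277 Ω
  Z3: Z = jωL = j·2513·0.109 = 0 + j273.9 Ω
Step 3 — With the output port shorted to ground, the output series arm Z2 runs from the junction to ground; the shunt arm Z3 also runs from the junction to ground. They appear in parallel: Z3 || Z2 = 0 - j5.381 Ω.
Step 4 — Series with input arm Z1: Z_in = Z1 + (Z3 || Z2) = 0 - j3.979e+04 Ω = 3.979e+04∠-90.0° Ω.
Step 5 — Power factor: PF = cos(φ) = Re(Z)/|Z| = 0/3.979e+04 = 0.
Step 6 — Type: Im(Z) = -3.979e+04 ⇒ leading (phase φ = -90.0°).

PF = 0 (leading, φ = -90.0°)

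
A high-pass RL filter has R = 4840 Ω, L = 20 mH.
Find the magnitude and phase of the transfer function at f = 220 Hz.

Step 1 — Angular frequency: ω = 2π·220 = 1382 rad/s.
Step 2 — Transfer function: H(jω) = jωL/(R + jωL).
Step 3 — Numerator jωL = j·27.65; denominator R + jωL = 4840 + j27.65.
Step 4 — H = 3.263e-05 + j0.005712.
Step 5 — Magnitude: |H| = 0.005712 (-44.9 dB); phase: φ = 89.7°.

|H| = 0.005712 (-44.9 dB), φ = 89.7°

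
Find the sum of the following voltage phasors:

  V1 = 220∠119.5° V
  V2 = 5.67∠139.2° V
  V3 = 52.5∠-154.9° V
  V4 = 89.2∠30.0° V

Step 1 — Convert each phasor to rectangular form:
  V1 = 220·(cos(119.5°) + j·sin(119.5°)) = -108.3 + j191.5 V
  V2 = 5.67·(cos(139.2°) + j·sin(139.2°)) = -4.292 + j3.705 V
  V3 = 52.5·(cos(-154.9°) + j·sin(-154.9°)) = -47.54 - j22.27 V
  V4 = 89.2·(cos(30.0°) + j·sin(30.0°)) = 77.25 + j44.6 V
Step 2 — Sum components: V_total = -82.92 + j217.5 V.
Step 3 — Convert to polar: |V_total| = 232.8 V, ∠V_total = 110.9°.

V_total = 232.8∠110.9° V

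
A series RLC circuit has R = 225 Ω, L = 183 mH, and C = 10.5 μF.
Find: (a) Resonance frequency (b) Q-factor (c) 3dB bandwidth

Step 1 — Resonance condition Im(Z)=0 gives ω₀ = 1/√(LC).
Step 2 — ω₀ = 1/√(0.183·1.05e-05) = 721.4 rad/s.
Step 3 — f₀ = ω₀/(2π) = 114.8 Hz.
Step 4 — Series Q: Q = ω₀L/R = 721.4·0.183/225 = 0.5867.
Step 5 — 3dB bandwidth: Δω = ω₀/Q = 1230 rad/s; BW = Δω/(2π) = 195.7 Hz.

(a) f₀ = 114.8 Hz  (b) Q = 0.5867  (c) BW = 195.7 Hz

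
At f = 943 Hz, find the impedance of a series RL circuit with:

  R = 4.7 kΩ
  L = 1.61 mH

Step 1 — Angular frequency: ω = 2π·f = 2π·943 = 5925 rad/s.
Step 2 — Component impedances:
  R: Z = R = 4700 Ω
  L: Z = jωL = j·5925·0.00161 = 0 + j9.539 Ω
Step 3 — Series combination: Z_total = R + L = 4700 + j9.539 Ω = 4700∠0.1° Ω.

Z = 4700 + j9.539 Ω = 4700∠0.1° Ω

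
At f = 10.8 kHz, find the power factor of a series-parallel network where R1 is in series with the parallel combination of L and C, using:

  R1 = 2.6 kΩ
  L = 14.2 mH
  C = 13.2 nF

Step 1 — Angular frequency: ω = 2π·f = 2π·1.08e+04 = 6.786e+04 rad/s.
Step 2 — Component impedances:
  R1: Z = R = 2600 Ω
  L: Z = jωL = j·6.786e+04·0.0142 = 0 + j963.6 Ω
  C: Z = 1/(jωC) = -j/(ω·C) = 0 - j1116 Ω
Step 3 — Parallel branch: L || C = 1/(1/L + 1/C) = 0 + j7039 Ω.
Step 4 — Series with R1: Z_total = R1 + (L || C) = 2600 + j7039 Ω = 7504∠69.7° Ω.
Step 5 — Power factor: PF = cos(φ) = Re(Z)/|Z| = 2600/7504 = 0.3465.
Step 6 — Type: Im(Z) = 7039 ⇒ lagging (phase φ = 69.7°).

PF = 0.3465 (lagging, φ = 69.7°)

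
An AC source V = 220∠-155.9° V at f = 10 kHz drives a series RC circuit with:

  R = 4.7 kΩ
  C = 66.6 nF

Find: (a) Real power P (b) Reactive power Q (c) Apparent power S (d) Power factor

Step 1 — Angular frequency: ω = 2π·f = 2π·1e+04 = 6.283e+04 rad/s.
Step 2 — Component impedances:
  R: Z = R = 4700 Ω
  C: Z = 1/(jωC) = -j/(ω·C) = 0 - j239 Ω
Step 3 — Series combination: Z_total = R + C = 4700 - j239 Ω = 4706∠-2.9° Ω.
Step 4 — Source phasor: V = 220∠-155.9° V = -200.8 - j89.83 V.
Step 5 — Current: I = V / Z = -0.04165 - j0.02123 A = 0.04675∠-153.0° A.
Step 6 — Complex power: S = V·I* = 10.27 - j0.5222 VA.
Step 7 — Real power: P = Re(S) = 10.27 W.
Step 8 — Reactive power: Q = Im(S) = -0.5222 VAR.
Step 9 — Apparent power: |S| = 10.28 VA.
Step 10 — Power factor: PF = P/|S| = 0.9987 (leading).

(a) P = 10.27 W  (b) Q = -0.5222 VAR  (c) S = 10.28 VA  (d) PF = 0.9987 (leading)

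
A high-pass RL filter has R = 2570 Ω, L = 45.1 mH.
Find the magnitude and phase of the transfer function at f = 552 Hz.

Step 1 — Angular frequency: ω = 2π·552 = 3468 rad/s.
Step 2 — Transfer function: H(jω) = jωL/(R + jωL).
Step 3 — Numerator jωL = j·156.4; denominator R + jωL = 2570 + j156.4.
Step 4 — H = 0.003691 + j0.06064.
Step 5 — Magnitude: |H| = 0.06075 (-24.3 dB); phase: φ = 86.5°.

|H| = 0.06075 (-24.3 dB), φ = 86.5°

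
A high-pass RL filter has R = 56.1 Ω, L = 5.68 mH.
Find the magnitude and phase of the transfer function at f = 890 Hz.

Step 1 — Angular frequency: ω = 2π·890 = 5592 rad/s.
Step 2 — Transfer function: H(jω) = jωL/(R + jωL).
Step 3 — Numerator jωL = j·31.76; denominator R + jωL = 56.1 + j31.76.
Step 4 — H = 0.2427 + j0.4287.
Step 5 — Magnitude: |H| = 0.4927 (-6.1 dB); phase: φ = 60.5°.

|H| = 0.4927 (-6.1 dB), φ = 60.5°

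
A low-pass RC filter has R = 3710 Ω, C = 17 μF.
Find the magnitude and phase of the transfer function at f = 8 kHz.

Step 1 — Angular frequency: ω = 2π·8000 = 5.027e+04 rad/s.
Step 2 — Transfer function: H(jω) = 1/(1 + jωRC).
Step 3 — Denominator: 1 + jωRC = 1 + j·5.027e+04·3710·1.7e-05 = 1 + j3170.
Step 4 — H = 9.95e-08 - j0.0003154.
Step 5 — Magnitude: |H| = 0.0003154 (-70.0 dB); phase: φ = -90.0°.

|H| = 0.0003154 (-70.0 dB), φ = -90.0°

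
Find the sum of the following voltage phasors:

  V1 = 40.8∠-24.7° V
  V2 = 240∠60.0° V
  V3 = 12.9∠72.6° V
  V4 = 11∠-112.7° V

Step 1 — Convert each phasor to rectangular form:
  V1 = 40.8·(cos(-24.7°) + j·sin(-24.7°)) = 37.07 - j17.05 V
  V2 = 240·(cos(60.0°) + j·sin(60.0°)) = 120 + j207.8 V
  V3 = 12.9·(cos(72.6°) + j·sin(72.6°)) = 3.858 + j12.31 V
  V4 = 11·(cos(-112.7°) + j·sin(-112.7°)) = -4.245 - j10.15 V
Step 2 — Sum components: V_total = 156.7 + j193 V.
Step 3 — Convert to polar: |V_total| = 248.6 V, ∠V_total = 50.9°.

V_total = 248.6∠50.9° V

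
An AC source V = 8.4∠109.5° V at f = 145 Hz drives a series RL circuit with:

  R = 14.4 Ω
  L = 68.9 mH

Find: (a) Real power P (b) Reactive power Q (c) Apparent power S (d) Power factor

Step 1 — Angular frequency: ω = 2π·f = 2π·145 = 911.1 rad/s.
Step 2 — Component impedances:
  R: Z = R = 14.4 Ω
  L: Z = jωL = j·911.1·0.0689 = 0 + j62.77 Ω
Step 3 — Series combination: Z_total = R + L = 14.4 + j62.77 Ω = 64.4∠77.1° Ω.
Step 4 — Source phasor: V = 8.4∠109.5° V = -2.804 + j7.918 V.
Step 5 — Current: I = V / Z = 0.1101 + j0.06993 A = 0.1304∠32.4° A.
Step 6 — Complex power: S = V·I* = 0.245 + j1.068 VA.
Step 7 — Real power: P = Re(S) = 0.245 W.
Step 8 — Reactive power: Q = Im(S) = 1.068 VAR.
Step 9 — Apparent power: |S| = 1.096 VA.
Step 10 — Power factor: PF = P/|S| = 0.2236 (lagging).

(a) P = 0.245 W  (b) Q = 1.068 VAR  (c) S = 1.096 VA  (d) PF = 0.2236 (lagging)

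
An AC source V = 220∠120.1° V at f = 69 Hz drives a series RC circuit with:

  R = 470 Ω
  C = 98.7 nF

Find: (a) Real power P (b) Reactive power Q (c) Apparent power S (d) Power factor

Step 1 — Angular frequency: ω = 2π·f = 2π·69 = 433.5 rad/s.
Step 2 — Component impedances:
  R: Z = R = 470 Ω
  C: Z = 1/(jωC) = -j/(ω·C) = 0 - j2.337e+04 Ω
Step 3 — Series combination: Z_total = R + C = 470 - j2.337e+04 Ω = 2.337e+04∠-88.8° Ω.
Step 4 — Source phasor: V = 220∠120.1° V = -110.3 + j190.3 V.
Step 5 — Current: I = V / Z = -0.008236 - j0.004556 A = 0.009412∠-151.1° A.
Step 6 — Complex power: S = V·I* = 0.04164 - j2.07 VA.
Step 7 — Real power: P = Re(S) = 0.04164 W.
Step 8 — Reactive power: Q = Im(S) = -2.07 VAR.
Step 9 — Apparent power: |S| = 2.071 VA.
Step 10 — Power factor: PF = P/|S| = 0.02011 (leading).

(a) P = 0.04164 W  (b) Q = -2.07 VAR  (c) S = 2.071 VA  (d) PF = 0.02011 (leading)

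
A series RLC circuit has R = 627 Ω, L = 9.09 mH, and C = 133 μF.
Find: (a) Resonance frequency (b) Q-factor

Step 1 — Resonance condition Im(Z)=0 gives ω₀ = 1/√(LC).
Step 2 — ω₀ = 1/√(0.00909·0.000133) = 909.5 rad/s.
Step 3 — f₀ = ω₀/(2π) = 144.7 Hz.
Step 4 — Series Q: Q = ω₀L/R = 909.5·0.00909/627 = 0.01319.

(a) f₀ = 144.7 Hz  (b) Q = 0.01319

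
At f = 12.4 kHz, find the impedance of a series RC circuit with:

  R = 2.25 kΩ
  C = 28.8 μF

Step 1 — Angular frequency: ω = 2π·f = 2π·1.24e+04 = 7.791e+04 rad/s.
Step 2 — Component impedances:
  R: Z = R = 2250 Ω
  C: Z = 1/(jωC) = -j/(ω·C) = 0 - j0.4457 Ω
Step 3 — Series combination: Z_total = R + C = 2250 - j0.4457 Ω = 2250∠-0.0° Ω.

Z = 2250 - j0.4457 Ω = 2250∠-0.0° Ω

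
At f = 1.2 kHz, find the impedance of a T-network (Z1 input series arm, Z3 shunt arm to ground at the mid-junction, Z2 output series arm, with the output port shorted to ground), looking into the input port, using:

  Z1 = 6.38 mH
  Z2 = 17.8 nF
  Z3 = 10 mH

Step 1 — Angular frequency: ω = 2π·f = 2π·1200 = 7540 rad/s.
Step 2 — Component impedances:
  Z1: Z = jωL = j·7540·0.00638 = 0 + j48.1 Ω
  Z2: Z = 1/(jωC) = -j/(ω·C) = 0 - j7451 Ω
  Z3: Z = jωL = j·7540·0.01 = 0 + j75.4 Ω
Step 3 — With the output port shorted to ground, the output series arm Z2 runs from the junction to ground; the shunt arm Z3 also runs from the junction to ground. They appear in parallel: Z3 || Z2 = 0 + j76.17 Ω.
Step 4 — Series with input arm Z1: Z_in = Z1 + (Z3 || Z2) = 0 + j124.3 Ω = 124.3∠90.0° Ω.

Z = 0 + j124.3 Ω = 124.3∠90.0° Ω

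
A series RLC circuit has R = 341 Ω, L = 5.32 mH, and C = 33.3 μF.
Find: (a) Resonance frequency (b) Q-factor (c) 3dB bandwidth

Step 1 — Resonance: ω₀ = 1/√(LC) = 1/√(0.00532·3.33e-05) = 2376 rad/s.
Step 2 — f₀ = ω₀/(2π) = 378.1 Hz.
Step 3 — Series Q: Q = ω₀L/R = 2376·0.00532/341 = 0.03707.
Step 4 — Bandwidth: Δω = ω₀/Q = 6.41e+04 rad/s; BW = Δω/(2π) = 1.02e+04 Hz.

(a) f₀ = 378.1 Hz  (b) Q = 0.03707  (c) BW = 1.02e+04 Hz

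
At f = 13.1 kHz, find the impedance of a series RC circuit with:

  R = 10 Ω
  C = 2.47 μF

Step 1 — Angular frequency: ω = 2π·f = 2π·1.31e+04 = 8.231e+04 rad/s.
Step 2 — Component impedances:
  R: Z = R = 10 Ω
  C: Z = 1/(jωC) = -j/(ω·C) = 0 - j4.919 Ω
Step 3 — Series combination: Z_total = R + C = 10 - j4.919 Ω = 11.14∠-26.2° Ω.

Z = 10 - j4.919 Ω = 11.14∠-26.2° Ω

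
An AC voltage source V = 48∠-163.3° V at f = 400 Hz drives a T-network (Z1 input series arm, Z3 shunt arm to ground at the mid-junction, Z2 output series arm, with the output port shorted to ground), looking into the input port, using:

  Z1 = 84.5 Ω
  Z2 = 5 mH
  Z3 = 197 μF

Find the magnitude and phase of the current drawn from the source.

Step 1 — Angular frequency: ω = 2π·f = 2π·400 = 2513 rad/s.
Step 2 — Component impedances:
  Z1: Z = R = 84.5 Ω
  Z2: Z = jωL = j·2513·0.005 = 0 + j12.57 Ω
  Z3: Z = 1/(jωC) = -j/(ω·C) = 0 - j2.02 Ω
Step 3 — With the output port shorted to ground, the output series arm Z2 runs from the junction to ground; the shunt arm Z3 also runs from the junction to ground. They appear in parallel: Z3 || Z2 = 0 - j2.407 Ω.
Step 4 — Series with input arm Z1: Z_in = Z1 + (Z3 || Z2) = 84.5 - j2.407 Ω = 84.53∠-1.6° Ω.
Step 5 — Source phasor: V = 48∠-163.3° V = -45.98 - j13.79 V.
Step 6 — Ohm's law: I = V / Z_total = (-45.98 - j13.79) / (84.5 - j2.407) = -0.539 - j0.1786 A.
Step 7 — Convert to polar: |I| = 0.5678 A, ∠I = -161.7°.

I = 0.5678∠-161.7° A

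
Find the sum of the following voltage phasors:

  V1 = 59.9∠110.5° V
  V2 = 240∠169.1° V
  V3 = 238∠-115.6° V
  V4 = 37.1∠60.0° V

Step 1 — Convert each phasor to rectangular form:
  V1 = 59.9·(cos(110.5°) + j·sin(110.5°)) = -20.98 + j56.11 V
  V2 = 240·(cos(169.1°) + j·sin(169.1°)) = -235.7 + j45.38 V
  V3 = 238·(cos(-115.6°) + j·sin(-115.6°)) = -102.8 - j214.6 V
  V4 = 37.1·(cos(60.0°) + j·sin(60.0°)) = 18.55 + j32.13 V
Step 2 — Sum components: V_total = -340.9 - j81.02 V.
Step 3 — Convert to polar: |V_total| = 350.4 V, ∠V_total = -166.6°.

V_total = 350.4∠-166.6° V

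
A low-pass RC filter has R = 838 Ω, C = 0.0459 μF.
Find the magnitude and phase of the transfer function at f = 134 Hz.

Step 1 — Angular frequency: ω = 2π·134 = 841.9 rad/s.
Step 2 — Transfer function: H(jω) = 1/(1 + jωRC).
Step 3 — Denominator: 1 + jωRC = 1 + j·841.9·838·4.59e-08 = 1 + j0.03238.
Step 4 — H = 0.999 - j0.03235.
Step 5 — Magnitude: |H| = 0.9995 (-0.0 dB); phase: φ = -1.9°.

|H| = 0.9995 (-0.0 dB), φ = -1.9°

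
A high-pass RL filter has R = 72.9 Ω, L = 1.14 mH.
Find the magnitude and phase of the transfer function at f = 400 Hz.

Step 1 — Angular frequency: ω = 2π·400 = 2513 rad/s.
Step 2 — Transfer function: H(jω) = jωL/(R + jωL).
Step 3 — Numerator jωL = j·2.865; denominator R + jωL = 72.9 + j2.865.
Step 4 — H = 0.001542 + j0.03924.
Step 5 — Magnitude: |H| = 0.03927 (-28.1 dB); phase: φ = 87.7°.

|H| = 0.03927 (-28.1 dB), φ = 87.7°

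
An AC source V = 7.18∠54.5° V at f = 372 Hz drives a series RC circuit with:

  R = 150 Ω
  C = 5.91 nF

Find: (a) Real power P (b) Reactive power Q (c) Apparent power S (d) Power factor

Step 1 — Angular frequency: ω = 2π·f = 2π·372 = 2337 rad/s.
Step 2 — Component impedances:
  R: Z = R = 150 Ω
  C: Z = 1/(jωC) = -j/(ω·C) = 0 - j7.239e+04 Ω
Step 3 — Series combination: Z_total = R + C = 150 - j7.239e+04 Ω = 7.239e+04∠-89.9° Ω.
Step 4 — Source phasor: V = 7.18∠54.5° V = 4.169 + j5.845 V.
Step 5 — Current: I = V / Z = -8.063e-05 + j5.776e-05 A = 9.918e-05∠144.4° A.
Step 6 — Complex power: S = V·I* = 1.476e-06 - j0.0007121 VA.
Step 7 — Real power: P = Re(S) = 1.476e-06 W.
Step 8 — Reactive power: Q = Im(S) = -0.0007121 VAR.
Step 9 — Apparent power: |S| = 0.0007121 VA.
Step 10 — Power factor: PF = P/|S| = 0.002072 (leading).

(a) P = 1.476e-06 W  (b) Q = -0.0007121 VAR  (c) S = 0.0007121 VA  (d) PF = 0.002072 (leading)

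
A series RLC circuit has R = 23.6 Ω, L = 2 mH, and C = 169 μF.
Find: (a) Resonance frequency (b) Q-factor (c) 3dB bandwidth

Step 1 — Resonance: ω₀ = 1/√(LC) = 1/√(0.002·0.000169) = 1720 rad/s.
Step 2 — f₀ = ω₀/(2π) = 273.8 Hz.
Step 3 — Series Q: Q = ω₀L/R = 1720·0.002/23.6 = 0.1458.
Step 4 — Bandwidth: Δω = ω₀/Q = 1.18e+04 rad/s; BW = Δω/(2π) = 1878 Hz.

(a) f₀ = 273.8 Hz  (b) Q = 0.1458  (c) BW = 1878 Hz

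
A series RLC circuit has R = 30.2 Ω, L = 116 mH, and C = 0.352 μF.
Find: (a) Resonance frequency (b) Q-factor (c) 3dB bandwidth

Step 1 — Resonance: ω₀ = 1/√(LC) = 1/√(0.116·3.52e-07) = 4949 rad/s.
Step 2 — f₀ = ω₀/(2π) = 787.6 Hz.
Step 3 — Series Q: Q = ω₀L/R = 4949·0.116/30.2 = 19.01.
Step 4 — Bandwidth: Δω = ω₀/Q = 260.3 rad/s; BW = Δω/(2π) = 41.44 Hz.

(a) f₀ = 787.6 Hz  (b) Q = 19.01  (c) BW = 41.44 Hz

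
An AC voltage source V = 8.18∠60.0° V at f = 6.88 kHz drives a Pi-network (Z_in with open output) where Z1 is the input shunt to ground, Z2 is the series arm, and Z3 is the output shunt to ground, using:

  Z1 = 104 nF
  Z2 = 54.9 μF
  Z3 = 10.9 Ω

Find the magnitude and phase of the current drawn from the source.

Step 1 — Angular frequency: ω = 2π·f = 2π·6880 = 4.323e+04 rad/s.
Step 2 — Component impedances:
  Z1: Z = 1/(jωC) = -j/(ω·C) = 0 - j222.4 Ω
  Z2: Z = 1/(jωC) = -j/(ω·C) = 0 - j0.4214 Ω
  Z3: Z = R = 10.9 Ω
Step 3 — With open output, the series arm Z2 and the output shunt Z3 appear in series to ground: Z2 + Z3 = 10.9 - j0.4214 Ω.
Step 4 — Parallel with input shunt Z1: Z_in = Z1 || (Z2 + Z3) = 10.83 - j0.9504 Ω = 10.87∠-5.0° Ω.
Step 5 — Source phasor: V = 8.18∠60.0° V = 4.09 + j7.084 V.
Step 6 — Ohm's law: I = V / Z_total = (4.09 + j7.084) / (10.83 - j0.9504) = 0.3177 + j0.6818 A.
Step 7 — Convert to polar: |I| = 0.7522 A, ∠I = 65.0°.

I = 0.7522∠65.0° A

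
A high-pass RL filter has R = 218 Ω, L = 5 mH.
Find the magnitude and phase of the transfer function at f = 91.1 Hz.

Step 1 — Angular frequency: ω = 2π·91.1 = 572.4 rad/s.
Step 2 — Transfer function: H(jω) = jωL/(R + jωL).
Step 3 — Numerator jωL = j·2.862; denominator R + jωL = 218 + j2.862.
Step 4 — H = 0.0001723 + j0.01313.
Step 5 — Magnitude: |H| = 0.01313 (-37.6 dB); phase: φ = 89.2°.

|H| = 0.01313 (-37.6 dB), φ = 89.2°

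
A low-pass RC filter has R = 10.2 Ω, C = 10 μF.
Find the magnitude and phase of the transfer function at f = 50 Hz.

Step 1 — Angular frequency: ω = 2π·50 = 314.2 rad/s.
Step 2 — Transfer function: H(jω) = 1/(1 + jωRC).
Step 3 — Denominator: 1 + jωRC = 1 + j·314.2·10.2·1e-05 = 1 + j0.03204.
Step 4 — H = 0.999 - j0.03201.
Step 5 — Magnitude: |H| = 0.9995 (-0.0 dB); phase: φ = -1.8°.

|H| = 0.9995 (-0.0 dB), φ = -1.8°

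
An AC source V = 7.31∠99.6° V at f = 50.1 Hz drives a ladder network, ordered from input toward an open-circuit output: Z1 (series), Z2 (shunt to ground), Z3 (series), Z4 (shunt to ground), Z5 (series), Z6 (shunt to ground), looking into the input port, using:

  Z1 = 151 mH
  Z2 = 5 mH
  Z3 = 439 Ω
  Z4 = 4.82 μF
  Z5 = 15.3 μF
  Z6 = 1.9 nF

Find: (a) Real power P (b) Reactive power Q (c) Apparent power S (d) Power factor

Step 1 — Angular frequency: ω = 2π·f = 2π·50.1 = 314.8 rad/s.
Step 2 — Component impedances:
  Z1: Z = jωL = j·314.8·0.151 = 0 + j47.53 Ω
  Z2: Z = jωL = j·314.8·0.005 = 0 + j1.574 Ω
  Z3: Z = R = 439 Ω
  Z4: Z = 1/(jωC) = -j/(ω·C) = 0 - j659.1 Ω
  Z5: Z = 1/(jωC) = -j/(ω·C) = 0 - j207.6 Ω
  Z6: Z = 1/(jωC) = -j/(ω·C) = 0 - j1.672e+06 Ω
Step 3 — Ladder network (open output): work backward from the far end, alternating series and parallel combinations. Z_in = 0.001741 + j49.11 Ω = 49.11∠90.0° Ω.
Step 4 — Source phasor: V = 7.31∠99.6° V = -1.219 + j7.208 V.
Step 5 — Current: I = V / Z = 0.1468 + j0.02483 A = 0.1489∠9.6° A.
Step 6 — Complex power: S = V·I* = 3.857e-05 + j1.088 VA.
Step 7 — Real power: P = Re(S) = 3.857e-05 W.
Step 8 — Reactive power: Q = Im(S) = 1.088 VAR.
Step 9 — Apparent power: |S| = 1.088 VA.
Step 10 — Power factor: PF = P/|S| = 3.545e-05 (lagging).

(a) P = 3.857e-05 W  (b) Q = 1.088 VAR  (c) S = 1.088 VA  (d) PF = 3.545e-05 (lagging)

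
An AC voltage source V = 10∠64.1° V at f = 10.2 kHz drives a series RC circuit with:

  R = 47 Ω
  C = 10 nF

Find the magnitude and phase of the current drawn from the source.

Step 1 — Angular frequency: ω = 2π·f = 2π·1.02e+04 = 6.409e+04 rad/s.
Step 2 — Component impedances:
  R: Z = R = 47 Ω
  C: Z = 1/(jωC) = -j/(ω·C) = 0 - j1560 Ω
Step 3 — Series combination: Z_total = R + C = 47 - j1560 Ω = 1561∠-88.3° Ω.
Step 4 — Source phasor: V = 10∠64.1° V = 4.368 + j8.996 V.
Step 5 — Ohm's law: I = V / Z_total = (4.368 + j8.996) / (47 - j1560) = -0.005676 + j0.00297 A.
Step 6 — Convert to polar: |I| = 0.006406 A, ∠I = 152.4°.

I = 0.006406∠152.4° A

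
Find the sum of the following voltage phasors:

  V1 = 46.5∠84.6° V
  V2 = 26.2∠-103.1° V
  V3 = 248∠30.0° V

Step 1 — Convert each phasor to rectangular form:
  V1 = 46.5·(cos(84.6°) + j·sin(84.6°)) = 4.376 + j46.29 V
  V2 = 26.2·(cos(-103.1°) + j·sin(-103.1°)) = -5.938 - j25.52 V
  V3 = 248·(cos(30.0°) + j·sin(30.0°)) = 214.8 + j124 V
Step 2 — Sum components: V_total = 213.2 + j144.8 V.
Step 3 — Convert to polar: |V_total| = 257.7 V, ∠V_total = 34.2°.

V_total = 257.7∠34.2° V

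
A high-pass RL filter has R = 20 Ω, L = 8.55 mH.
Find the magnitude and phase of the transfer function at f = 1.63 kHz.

Step 1 — Angular frequency: ω = 2π·1630 = 1.024e+04 rad/s.
Step 2 — Transfer function: H(jω) = jωL/(R + jωL).
Step 3 — Numerator jωL = j·87.57; denominator R + jωL = 20 + j87.57.
Step 4 — H = 0.9504 + j0.2171.
Step 5 — Magnitude: |H| = 0.9749 (-0.2 dB); phase: φ = 12.9°.

|H| = 0.9749 (-0.2 dB), φ = 12.9°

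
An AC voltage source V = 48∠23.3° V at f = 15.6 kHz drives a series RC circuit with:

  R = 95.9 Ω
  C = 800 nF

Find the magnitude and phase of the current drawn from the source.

Step 1 — Angular frequency: ω = 2π·f = 2π·1.56e+04 = 9.802e+04 rad/s.
Step 2 — Component impedances:
  R: Z = R = 95.9 Ω
  C: Z = 1/(jωC) = -j/(ω·C) = 0 - j12.75 Ω
Step 3 — Series combination: Z_total = R + C = 95.9 - j12.75 Ω = 96.74∠-7.6° Ω.
Step 4 — Source phasor: V = 48∠23.3° V = 44.09 + j18.99 V.
Step 5 — Ohm's law: I = V / Z_total = (44.09 + j18.99) / (95.9 - j12.75) = 0.4258 + j0.2546 A.
Step 6 — Convert to polar: |I| = 0.4962 A, ∠I = 30.9°.

I = 0.4962∠30.9° A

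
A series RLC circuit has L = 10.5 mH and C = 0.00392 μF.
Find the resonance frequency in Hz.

Step 1 — Resonance condition Im(Z)=0 gives ω₀ = 1/√(LC).
Step 2 — ω₀ = 1/√(0.0105·3.92e-09) = 1.559e+05 rad/s.
Step 3 — f₀ = ω₀/(2π) = 2.481e+04 Hz.

f₀ = 2.481e+04 Hz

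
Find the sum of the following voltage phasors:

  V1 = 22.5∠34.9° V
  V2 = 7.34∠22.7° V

Step 1 — Convert each phasor to rectangular form:
  V1 = 22.5·(cos(34.9°) + j·sin(34.9°)) = 18.45 + j12.87 V
  V2 = 7.34·(cos(22.7°) + j·sin(22.7°)) = 6.771 + j2.833 V
Step 2 — Sum components: V_total = 25.22 + j15.71 V.
Step 3 — Convert to polar: |V_total| = 29.71 V, ∠V_total = 31.9°.

V_total = 29.71∠31.9° V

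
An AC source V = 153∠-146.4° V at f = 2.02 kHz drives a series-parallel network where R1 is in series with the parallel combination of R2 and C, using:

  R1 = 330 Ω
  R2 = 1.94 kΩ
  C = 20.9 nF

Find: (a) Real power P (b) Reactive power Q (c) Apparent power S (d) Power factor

Step 1 — Angular frequency: ω = 2π·f = 2π·2020 = 1.269e+04 rad/s.
Step 2 — Component impedances:
  R1: Z = R = 330 Ω
  R2: Z = R = 1940 Ω
  C: Z = 1/(jωC) = -j/(ω·C) = 0 - j3770 Ω
Step 3 — Parallel branch: R2 || C = 1/(1/R2 + 1/C) = 1534 - j789.3 Ω.
Step 4 — Series with R1: Z_total = R1 + (R2 || C) = 1864 - j789.3 Ω = 2024∠-23.0° Ω.
Step 5 — Source phasor: V = 153∠-146.4° V = -127.4 - j84.67 V.
Step 6 — Current: I = V / Z = -0.04166 - j0.06307 A = 0.07559∠-123.4° A.
Step 7 — Complex power: S = V·I* = 10.65 - j4.51 VA.
Step 8 — Real power: P = Re(S) = 10.65 W.
Step 9 — Reactive power: Q = Im(S) = -4.51 VAR.
Step 10 — Apparent power: |S| = 11.57 VA.
Step 11 — Power factor: PF = P/|S| = 0.9208 (leading).

(a) P = 10.65 W  (b) Q = -4.51 VAR  (c) S = 11.57 VA  (d) PF = 0.9208 (leading)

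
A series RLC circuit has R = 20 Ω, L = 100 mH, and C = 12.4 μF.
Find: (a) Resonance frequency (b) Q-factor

Step 1 — Resonance condition Im(Z)=0 gives ω₀ = 1/√(LC).
Step 2 — ω₀ = 1/√(0.1·1.24e-05) = 898 rad/s.
Step 3 — f₀ = ω₀/(2π) = 142.9 Hz.
Step 4 — Series Q: Q = ω₀L/R = 898·0.1/20 = 4.49.

(a) f₀ = 142.9 Hz  (b) Q = 4.49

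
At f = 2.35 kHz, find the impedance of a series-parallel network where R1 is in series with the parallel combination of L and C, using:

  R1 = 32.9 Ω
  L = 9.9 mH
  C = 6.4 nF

Step 1 — Angular frequency: ω = 2π·f = 2π·2350 = 1.477e+04 rad/s.
Step 2 — Component impedances:
  R1: Z = R = 32.9 Ω
  L: Z = jωL = j·1.477e+04·0.0099 = 0 + j146.2 Ω
  C: Z = 1/(jωC) = -j/(ω·C) = 0 - j1.058e+04 Ω
Step 3 — Parallel branch: L || C = 1/(1/L + 1/C) = 0 + j148.2 Ω.
Step 4 — Series with R1: Z_total = R1 + (L || C) = 32.9 + j148.2 Ω = 151.8∠77.5° Ω.

Z = 32.9 + j148.2 Ω = 151.8∠77.5° Ω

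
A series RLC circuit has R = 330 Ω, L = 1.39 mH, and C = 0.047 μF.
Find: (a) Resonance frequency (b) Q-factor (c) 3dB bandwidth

Step 1 — Resonance: ω₀ = 1/√(LC) = 1/√(0.00139·4.7e-08) = 1.237e+05 rad/s.
Step 2 — f₀ = ω₀/(2π) = 1.969e+04 Hz.
Step 3 — Series Q: Q = ω₀L/R = 1.237e+05·0.00139/330 = 0.5211.
Step 4 — Bandwidth: Δω = ω₀/Q = 2.374e+05 rad/s; BW = Δω/(2π) = 3.778e+04 Hz.

(a) f₀ = 1.969e+04 Hz  (b) Q = 0.5211  (c) BW = 3.778e+04 Hz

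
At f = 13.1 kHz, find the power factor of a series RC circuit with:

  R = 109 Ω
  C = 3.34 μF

Step 1 — Angular frequency: ω = 2π·f = 2π·1.31e+04 = 8.231e+04 rad/s.
Step 2 — Component impedances:
  R: Z = R = 109 Ω
  C: Z = 1/(jωC) = -j/(ω·C) = 0 - j3.637 Ω
Step 3 — Series combination: Z_total = R + C = 109 - j3.637 Ω = 109.1∠-1.9° Ω.
Step 4 — Power factor: PF = cos(φ) = Re(Z)/|Z| = 109/109.06 = 0.9994.
Step 5 — Type: Im(Z) = -3.637 ⇒ leading (phase φ = -1.9°).

PF = 0.9994 (leading, φ = -1.9°)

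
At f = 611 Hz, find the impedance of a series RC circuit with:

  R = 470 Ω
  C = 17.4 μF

Step 1 — Angular frequency: ω = 2π·f = 2π·611 = 3839 rad/s.
Step 2 — Component impedances:
  R: Z = R = 470 Ω
  C: Z = 1/(jωC) = -j/(ω·C) = 0 - j14.97 Ω
Step 3 — Series combination: Z_total = R + C = 470 - j14.97 Ω = 470.2∠-1.8° Ω.

Z = 470 - j14.97 Ω = 470.2∠-1.8° Ω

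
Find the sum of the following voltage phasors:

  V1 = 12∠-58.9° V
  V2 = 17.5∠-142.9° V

Step 1 — Convert each phasor to rectangular form:
  V1 = 12·(cos(-58.9°) + j·sin(-58.9°)) = 6.198 - j10.28 V
  V2 = 17.5·(cos(-142.9°) + j·sin(-142.9°)) = -13.96 - j10.56 V
Step 2 — Sum components: V_total = -7.759 - j20.83 V.
Step 3 — Convert to polar: |V_total| = 22.23 V, ∠V_total = -110.4°.

V_total = 22.23∠-110.4° V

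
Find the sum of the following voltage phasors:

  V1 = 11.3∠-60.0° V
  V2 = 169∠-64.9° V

Step 1 — Convert each phasor to rectangular form:
  V1 = 11.3·(cos(-60.0°) + j·sin(-60.0°)) = 5.65 - j9.786 V
  V2 = 169·(cos(-64.9°) + j·sin(-64.9°)) = 71.69 - j153 V
Step 2 — Sum components: V_total = 77.34 - j162.8 V.
Step 3 — Convert to polar: |V_total| = 180.3 V, ∠V_total = -64.6°.

V_total = 180.3∠-64.6° V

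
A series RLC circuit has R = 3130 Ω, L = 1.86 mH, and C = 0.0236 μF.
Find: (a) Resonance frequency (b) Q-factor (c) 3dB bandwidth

Step 1 — Resonance: ω₀ = 1/√(LC) = 1/√(0.00186·2.36e-08) = 1.509e+05 rad/s.
Step 2 — f₀ = ω₀/(2π) = 2.402e+04 Hz.
Step 3 — Series Q: Q = ω₀L/R = 1.509e+05·0.00186/3130 = 0.08969.
Step 4 — Bandwidth: Δω = ω₀/Q = 1.683e+06 rad/s; BW = Δω/(2π) = 2.678e+05 Hz.

(a) f₀ = 2.402e+04 Hz  (b) Q = 0.08969  (c) BW = 2.678e+05 Hz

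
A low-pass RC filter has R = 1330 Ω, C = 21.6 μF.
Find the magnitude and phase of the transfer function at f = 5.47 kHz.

Step 1 — Angular frequency: ω = 2π·5470 = 3.437e+04 rad/s.
Step 2 — Transfer function: H(jω) = 1/(1 + jωRC).
Step 3 — Denominator: 1 + jωRC = 1 + j·3.437e+04·1330·2.16e-05 = 1 + j987.4.
Step 4 — H = 1.026e-06 - j0.001013.
Step 5 — Magnitude: |H| = 0.001013 (-59.9 dB); phase: φ = -89.9°.

|H| = 0.001013 (-59.9 dB), φ = -89.9°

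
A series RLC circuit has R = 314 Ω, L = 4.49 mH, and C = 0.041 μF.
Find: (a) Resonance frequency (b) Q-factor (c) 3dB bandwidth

Step 1 — Resonance: ω₀ = 1/√(LC) = 1/√(0.00449·4.1e-08) = 7.37e+04 rad/s.
Step 2 — f₀ = ω₀/(2π) = 1.173e+04 Hz.
Step 3 — Series Q: Q = ω₀L/R = 7.37e+04·0.00449/314 = 1.054.
Step 4 — Bandwidth: Δω = ω₀/Q = 6.993e+04 rad/s; BW = Δω/(2π) = 1.113e+04 Hz.

(a) f₀ = 1.173e+04 Hz  (b) Q = 1.054  (c) BW = 1.113e+04 Hz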